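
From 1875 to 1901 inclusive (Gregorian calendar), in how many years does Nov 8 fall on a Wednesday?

4

Track Nov 8's weekday year by year (advancing +1, or +2 across a Feb 29):
  1875: Mon  1876: Wed (+2) ✓  1877: Thu (+1)  1878: Fri (+1)  1879: Sat (+1)
  1880: Mon (+2)  1881: Tue (+1)  1882: Wed (+1) ✓  1883: Thu (+1)  1884: Sat (+2)
  1885: Sun (+1)  1886: Mon (+1)  1887: Tue (+1)  1888: Thu (+2)  1889: Fri (+1)
  1890: Sat (+1)  1891: Sun (+1)  1892: Tue (+2)  1893: Wed (+1) ✓  1894: Thu (+1)
  1895: Fri (+1)  1896: Sun (+2)  1897: Mon (+1)  1898: Tue (+1)  1899: Wed (+1) ✓
  1900: Thu (+1)  1901: Fri (+1)
Wednesday years: 1876, 1882, 1893, 1899 — 4 in total.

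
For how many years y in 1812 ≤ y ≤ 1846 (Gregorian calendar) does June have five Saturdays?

9

June has 30 days; it has five Saturdays when Saturday falls among the first (month-length − 28) days — i.e. when June 1 is one of Saturday/Friday.
June 1 by year: 1812:Mon 1813:Tue 1814:Wed 1815:Thu 1816:Sat✓ 1817:Sun 1818:Mon 1819:Tue 1820:Thu 1821:Fri✓ 1822:Sat✓ 1823:Sun 1824:Tue 1825:Wed 1826:Thu …(5 more)… 1832:Fri✓ 1833:Sat✓ 1834:Sun 1835:Mon 1836:Wed 1837:Thu 1838:Fri✓ 1839:Sat✓ 1840:Mon 1841:Tue 1842:Wed 1843:Thu 1844:Sat✓ 1845:Sun 1846:Mon
Years with five Saturdays: 1816, 1821, 1822, 1827, 1832, 1833, 1838, 1839, 1844 → 9.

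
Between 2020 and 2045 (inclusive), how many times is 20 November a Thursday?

Track 20 November's weekday year by year (advancing +1, or +2 across a Feb 29):
  2020: Fri  2021: Sat (+1)  2022: Sun (+1)  2023: Mon (+1)  2024: Wed (+2)
  2025: Thu (+1) ✓  2026: Fri (+1)  2027: Sat (+1)  2028: Mon (+2)  2029: Tue (+1)
  2030: Wed (+1)  2031: Thu (+1) ✓  2032: Sat (+2)  2033: Sun (+1)  2034: Mon (+1)
  2035: Tue (+1)  2036: Thu (+2) ✓  2037: Fri (+1)  2038: Sat (+1)  2039: Sun (+1)
  2040: Tue (+2)  2041: Wed (+1)  2042: Thu (+1) ✓  2043: Fri (+1)  2044: Sun (+2)
  2045: Mon (+1)
Thursday years: 2025, 2031, 2036, 2042 — 4 in total.

4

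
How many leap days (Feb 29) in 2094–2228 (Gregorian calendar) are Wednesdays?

6

Leap years in 2094–2228: 32 of them.
Feb 29 weekday advances by 5 (mod 7) from one leap year to the next four years later (or differs when a century non-leap intervenes).
Leap-day weekdays: 2096:Wed✓ 2104:Fri 2108:Wed✓ 2112:Mon 2116:Sat 2120:Thu 2124:Tue 2128:Sun 2132:Fri 2136:Wed✓ 2140:Mon 2144:Sat 2148:Thu …(6 more)… 2176:Thu 2180:Tue 2184:Sun 2188:Fri 2192:Wed✓ 2196:Mon 2204:Wed✓ 2208:Mon 2212:Sat 2216:Thu 2220:Tue 2224:Sun 2228:Fri
Wednesday: 2096, 2108, 2136, 2164, 2192, 2204 → 6.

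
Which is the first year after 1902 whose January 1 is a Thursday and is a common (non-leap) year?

1903

Jan 1 advances by 2 weekdays after a leap year and by 1 after a common year.
1902: Jan 1 is Wednesday.
1903: Thursday
1903 begins on a Thursday and is a common year.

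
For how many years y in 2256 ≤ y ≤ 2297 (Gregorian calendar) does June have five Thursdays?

11

June has 30 days; it has five Thursdays when Thursday falls among the first (month-length − 28) days — i.e. when June 1 is one of Thursday/Wednesday.
June 1 by year: 2256:Sun 2257:Mon 2258:Tue 2259:Wed✓ 2260:Fri 2261:Sat 2262:Sun 2263:Mon 2264:Wed✓ 2265:Thu✓ 2266:Fri 2267:Sat 2268:Mon 2269:Tue 2270:Wed✓ …(12 more)… 2283:Fri 2284:Sun 2285:Mon 2286:Tue 2287:Wed✓ 2288:Fri 2289:Sat 2290:Sun 2291:Mon 2292:Wed✓ 2293:Thu✓ 2294:Fri 2295:Sat 2296:Mon 2297:Tue
Years with five Thursdays: 2259, 2264, 2265, 2270, 2271, 2276, 2281, 2282, 2287, 2292, 2293 → 11.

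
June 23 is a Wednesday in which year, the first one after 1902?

1909

From one year to the next, a fixed date's weekday advances by 1, or by 2 when a Feb 29 lies between the two dates.
1902: June 23 is Monday.
1903: Tuesday (+1)
1904: Thursday (+2)
1905: Friday (+1)
1906: Saturday (+1)
1907: Sunday (+1)
1908: Tuesday (+2)
1909: Wednesday (+1)
June 23 falls on a Wednesday in 1909.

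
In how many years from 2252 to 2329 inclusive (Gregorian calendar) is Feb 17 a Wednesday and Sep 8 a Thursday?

3

Check each year's weekday for Feb 17 and Sep 8:
  2252: Tue/Wed  2253: Thu/Thu  2254: Fri/Fri  2255: Sat/Sat  2256: Sun/Mon  2257: Tue/Tue  2258: Wed/Wed  2259: Thu/Thu  2260: Fri/Sat  2261: Sun/Sun  2262: Mon/Mon  2263: Tue/Tue  2264: Wed/Thu ✓  2265: Fri/Fri  …(50 more)…  2316: Thu/Fri  2317: Sat/Sat  2318: Sun/Sun  2319: Mon/Mon  2320: Tue/Wed  2321: Thu/Thu  2322: Fri/Fri  2323: Sat/Sat  2324: Sun/Mon  2325: Tue/Tue  2326: Wed/Wed  2327: Thu/Thu  2328: Fri/Sat  2329: Sun/Sun
Both conditions hold in: 2264, 2292, 2304 — 3.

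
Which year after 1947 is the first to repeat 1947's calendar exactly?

Two years share a calendar iff Jan 1 falls on the same weekday and both are leap or both are common. 1947: Jan 1 is Wednesday, common year.
1948: Jan 1 Thursday, leap
1949: Jan 1 Saturday, common
1950: Jan 1 Sunday, common
1951: Jan 1 Monday, common
1952: Jan 1 Tuesday, leap
1953: Jan 1 Thursday, common
1954: Jan 1 Friday, common
1955: Jan 1 Saturday, common
1956: Jan 1 Sunday, leap
1957: Jan 1 Tuesday, common
1958: Jan 1 Wednesday, common
1958 matches on both conditions.

1958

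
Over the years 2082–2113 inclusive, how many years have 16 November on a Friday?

5

Track 16 November's weekday year by year (advancing +1, or +2 across a Feb 29):
  2082: Mon  2083: Tue (+1)  2084: Thu (+2)  2085: Fri (+1) ✓  2086: Sat (+1)
  2087: Sun (+1)  2088: Tue (+2)  2089: Wed (+1)  2090: Thu (+1)  2091: Fri (+1) ✓
  2092: Sun (+2)  2093: Mon (+1)  2094: Tue (+1)  2095: Wed (+1)  … (4 more years) …
  2100: Tue (+1)  2101: Wed (+1)  2102: Thu (+1)  2103: Fri (+1) ✓  2104: Sun (+2)
  2105: Mon (+1)  2106: Tue (+1)  2107: Wed (+1)  2108: Fri (+2) ✓  2109: Sat (+1)
  2110: Sun (+1)  2111: Mon (+1)  2112: Wed (+2)  2113: Thu (+1)
Friday years: 2085, 2091, 2096, 2103, 2108 — 5 in total.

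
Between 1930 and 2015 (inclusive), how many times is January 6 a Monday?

13

Track January 6's weekday year by year (advancing +1, or +2 across a Feb 29):
  1930: Mon ✓  1931: Tue (+1)  1932: Wed (+1)  1933: Fri (+2)  1934: Sat (+1)
  1935: Sun (+1)  1936: Mon (+1) ✓  1937: Wed (+2)  1938: Thu (+1)  1939: Fri (+1)
  1940: Sat (+1)  1941: Mon (+2) ✓  1942: Tue (+1)  1943: Wed (+1)  … (58 more years) …
  2002: Sun (+1)  2003: Mon (+1) ✓  2004: Tue (+1)  2005: Thu (+2)  2006: Fri (+1)
  2007: Sat (+1)  2008: Sun (+1)  2009: Tue (+2)  2010: Wed (+1)  2011: Thu (+1)
  2012: Fri (+1)  2013: Sun (+2)  2014: Mon (+1) ✓  2015: Tue (+1)
Monday years: 1930, 1936, 1941, 1947, 1958, 1964, 1969, 1975, 1986, 1992, 1997, 2003, 2014 — 13 in total.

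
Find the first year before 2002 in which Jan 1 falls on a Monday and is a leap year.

Jan 1 advances by 2 weekdays after a leap year and by 1 after a common year.
2002: Jan 1 is Tuesday.
2001: Monday
2000: Saturday (leap)
1999: Friday
1998: Thursday
1997: Wednesday
1996: Monday (leap)
1996 begins on a Monday and is a leap year.

1996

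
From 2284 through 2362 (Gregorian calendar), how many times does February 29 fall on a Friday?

3

Leap years in 2284–2362: 19 of them.
Feb 29 weekday advances by 5 (mod 7) from one leap year to the next four years later (or differs when a century non-leap intervenes).
Leap-day weekdays: 2284:Fri✓ 2288:Wed 2292:Mon 2296:Sat 2304:Mon 2308:Sat 2312:Thu 2316:Tue 2320:Sun 2324:Fri✓ 2328:Wed 2332:Mon 2336:Sat 2340:Thu 2344:Tue 2348:Sun 2352:Fri✓ 2356:Wed 2360:Mon
Friday: 2284, 2324, 2352 → 3.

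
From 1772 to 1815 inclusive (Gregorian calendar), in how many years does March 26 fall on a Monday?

6

Track March 26's weekday year by year (advancing +1, or +2 across a Feb 29):
  1772: Thu  1773: Fri (+1)  1774: Sat (+1)  1775: Sun (+1)  1776: Tue (+2)
  1777: Wed (+1)  1778: Thu (+1)  1779: Fri (+1)  1780: Sun (+2)  1781: Mon (+1) ✓
  1782: Tue (+1)  1783: Wed (+1)  1784: Fri (+2)  1785: Sat (+1)  … (16 more years) …
  1802: Fri (+1)  1803: Sat (+1)  1804: Mon (+2) ✓  1805: Tue (+1)  1806: Wed (+1)
  1807: Thu (+1)  1808: Sat (+2)  1809: Sun (+1)  1810: Mon (+1) ✓  1811: Tue (+1)
  1812: Thu (+2)  1813: Fri (+1)  1814: Sat (+1)  1815: Sun (+1)
Monday years: 1781, 1787, 1792, 1798, 1804, 1810 — 6 in total.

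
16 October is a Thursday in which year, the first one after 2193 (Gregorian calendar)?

2194

From one year to the next, a fixed date's weekday advances by 1, or by 2 when a Feb 29 lies between the two dates.
2193: October 16 is Wednesday.
2194: Thursday (+1)
16 October falls on a Thursday in 2194.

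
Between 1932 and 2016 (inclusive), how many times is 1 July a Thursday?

Track 1 July's weekday year by year (advancing +1, or +2 across a Feb 29):
  1932: Fri  1933: Sat (+1)  1934: Sun (+1)  1935: Mon (+1)  1936: Wed (+2)
  1937: Thu (+1) ✓  1938: Fri (+1)  1939: Sat (+1)  1940: Mon (+2)  1941: Tue (+1)
  1942: Wed (+1)  1943: Thu (+1) ✓  1944: Sat (+2)  1945: Sun (+1)  … (57 more years) …
  2003: Tue (+1)  2004: Thu (+2) ✓  2005: Fri (+1)  2006: Sat (+1)  2007: Sun (+1)
  2008: Tue (+2)  2009: Wed (+1)  2010: Thu (+1) ✓  2011: Fri (+1)  2012: Sun (+2)
  2013: Mon (+1)  2014: Tue (+1)  2015: Wed (+1)  2016: Fri (+2)
Thursday years: 1937, 1943, 1948, 1954, 1965, 1971, 1976, 1982, 1993, 1999, 2004, 2010 — 12 in total.

12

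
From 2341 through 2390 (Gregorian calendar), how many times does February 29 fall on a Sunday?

Leap years in 2341–2390: 12 of them.
Feb 29 weekday advances by 5 (mod 7) from one leap year to the next four years later (or differs when a century non-leap intervenes).
Leap-day weekdays: 2344:Tue 2348:Sun✓ 2352:Fri 2356:Wed 2360:Mon 2364:Sat 2368:Thu 2372:Tue 2376:Sun✓ 2380:Fri 2384:Wed 2388:Mon
Sunday: 2348, 2376 → 2.

2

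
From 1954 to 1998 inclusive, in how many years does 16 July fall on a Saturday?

7

Track 16 July's weekday year by year (advancing +1, or +2 across a Feb 29):
  1954: Fri  1955: Sat (+1) ✓  1956: Mon (+2)  1957: Tue (+1)  1958: Wed (+1)
  1959: Thu (+1)  1960: Sat (+2) ✓  1961: Sun (+1)  1962: Mon (+1)  1963: Tue (+1)
  1964: Thu (+2)  1965: Fri (+1)  1966: Sat (+1) ✓  1967: Sun (+1)  … (17 more years) …
  1985: Tue (+1)  1986: Wed (+1)  1987: Thu (+1)  1988: Sat (+2) ✓  1989: Sun (+1)
  1990: Mon (+1)  1991: Tue (+1)  1992: Thu (+2)  1993: Fri (+1)  1994: Sat (+1) ✓
  1995: Sun (+1)  1996: Tue (+2)  1997: Wed (+1)  1998: Thu (+1)
Saturday years: 1955, 1960, 1966, 1977, 1983, 1988, 1994 — 7 in total.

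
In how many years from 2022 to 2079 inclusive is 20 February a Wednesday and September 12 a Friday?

Check each year's weekday for 20 February and September 12:
  2022: Sun/Mon  2023: Mon/Tue  2024: Tue/Thu  2025: Thu/Fri  2026: Fri/Sat  2027: Sat/Sun  2028: Sun/Tue  2029: Tue/Wed  2030: Wed/Thu  2031: Thu/Fri  2032: Fri/Sun  2033: Sun/Mon  2034: Mon/Tue  2035: Tue/Wed  …(30 more)…  2066: Sat/Sun  2067: Sun/Mon  2068: Mon/Wed  2069: Wed/Thu  2070: Thu/Fri  2071: Fri/Sat  2072: Sat/Mon  2073: Mon/Tue  2074: Tue/Wed  2075: Wed/Thu  2076: Thu/Sat  2077: Sat/Sun  2078: Sun/Mon  2079: Mon/Tue
Both conditions hold in: 2036, 2064 — 2.

2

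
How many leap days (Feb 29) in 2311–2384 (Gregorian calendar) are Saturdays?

Leap years in 2311–2384: 19 of them.
Feb 29 weekday advances by 5 (mod 7) from one leap year to the next four years later (or differs when a century non-leap intervenes).
Leap-day weekdays: 2312:Thu 2316:Tue 2320:Sun 2324:Fri 2328:Wed 2332:Mon 2336:Sat✓ 2340:Thu 2344:Tue 2348:Sun 2352:Fri 2356:Wed 2360:Mon 2364:Sat✓ 2368:Thu 2372:Tue 2376:Sun 2380:Fri 2384:Wed
Saturday: 2336, 2364 → 2.

2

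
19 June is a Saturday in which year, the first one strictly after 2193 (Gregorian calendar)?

From one year to the next, a fixed date's weekday advances by 1, or by 2 when a Feb 29 lies between the two dates.
2193: June 19 is Wednesday.
2194: Thursday (+1)
2195: Friday (+1)
2196: Sunday (+2)
2197: Monday (+1)
2198: Tuesday (+1)
2199: Wednesday (+1)
2200: Thursday (+1)
2201: Friday (+1)
2202: Saturday (+1)
19 June falls on a Saturday in 2202.

2202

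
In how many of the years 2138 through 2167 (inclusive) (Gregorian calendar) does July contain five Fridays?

July has 31 days; it has five Fridays when Friday falls among the first (month-length − 28) days — i.e. when July 1 is one of Friday/Thursday/Wednesday.
July 1 by year: 2138:Tue 2139:Wed✓ 2140:Fri✓ 2141:Sat 2142:Sun 2143:Mon 2144:Wed✓ 2145:Thu✓ 2146:Fri✓ 2147:Sat 2148:Mon 2149:Tue 2150:Wed✓ 2151:Thu✓ 2152:Sat 2153:Sun 2154:Mon 2155:Tue 2156:Thu✓ 2157:Fri✓ 2158:Sat 2159:Sun 2160:Tue 2161:Wed✓ 2162:Thu✓ 2163:Fri✓ 2164:Sun 2165:Mon 2166:Tue 2167:Wed✓
Years with five Fridays: 2139, 2140, 2144, 2145, 2146, 2150, 2151, 2156, 2157, 2161, 2162, 2163, 2167 → 13.

13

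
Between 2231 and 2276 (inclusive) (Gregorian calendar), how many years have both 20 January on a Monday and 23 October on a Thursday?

5

Check each year's weekday for 20 January and 23 October:
  2231: Thu/Sun  2232: Fri/Tue  2233: Sun/Wed  2234: Mon/Thu ✓  2235: Tue/Fri  2236: Wed/Sun  2237: Fri/Mon  2238: Sat/Tue  2239: Sun/Wed  2240: Mon/Fri  2241: Wed/Sat  2242: Thu/Sun  2243: Fri/Mon  2244: Sat/Wed  …(18 more)…  2263: Tue/Fri  2264: Wed/Sun  2265: Fri/Mon  2266: Sat/Tue  2267: Sun/Wed  2268: Mon/Fri  2269: Wed/Sat  2270: Thu/Sun  2271: Fri/Mon  2272: Sat/Wed  2273: Mon/Thu ✓  2274: Tue/Fri  2275: Wed/Sat  2276: Thu/Mon
Both conditions hold in: 2234, 2245, 2251, 2262, 2273 — 5.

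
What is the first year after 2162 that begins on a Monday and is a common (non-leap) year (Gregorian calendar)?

2170

Jan 1 advances by 2 weekdays after a leap year and by 1 after a common year.
2162: Jan 1 is Friday.
2163: Saturday
2164: Sunday (leap)
2165: Tuesday
2166: Wednesday
2167: Thursday
2168: Friday (leap)
2169: Sunday
2170: Monday
2170 begins on a Monday and is a common year.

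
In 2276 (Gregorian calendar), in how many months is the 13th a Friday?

1

Check the 13th of each month of 2276: Jan 13: Thu, Feb 13: Sun, Mar 13: Mon, Apr 13: Thu, May 13: Sat, Jun 13: Tue, Jul 13: Thu, Aug 13: Sun, Sep 13: Wed, Oct 13: Fri, Nov 13: Mon, Dec 13: Wed.
Friday occurs in October — 1 month.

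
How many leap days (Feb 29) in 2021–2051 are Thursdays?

1

Leap years in 2021–2051: 7 of them.
Feb 29 weekday advances by 5 (mod 7) from one leap year to the next four years later (or differs when a century non-leap intervenes).
Leap-day weekdays: 2024:Thu✓ 2028:Tue 2032:Sun 2036:Fri 2040:Wed 2044:Mon 2048:Sat
Thursday: 2024 → 1.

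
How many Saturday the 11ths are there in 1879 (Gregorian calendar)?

2

Check the 11th of each month of 1879: Jan 11: Sat, Feb 11: Tue, Mar 11: Tue, Apr 11: Fri, May 11: Sun, Jun 11: Wed, Jul 11: Fri, Aug 11: Mon, Sep 11: Thu, Oct 11: Sat, Nov 11: Tue, Dec 11: Thu.
Saturday occurs in January, October — 2 months.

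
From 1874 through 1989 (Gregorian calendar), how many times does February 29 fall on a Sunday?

Leap years in 1874–1989: 28 of them.
Feb 29 weekday advances by 5 (mod 7) from one leap year to the next four years later (or differs when a century non-leap intervenes).
Leap-day weekdays: 1876:Tue 1880:Sun✓ 1884:Fri 1888:Wed 1892:Mon 1896:Sat 1904:Mon 1908:Sat 1912:Thu 1916:Tue 1920:Sun✓ 1924:Fri 1928:Wed 1932:Mon 1936:Sat 1940:Thu 1944:Tue 1948:Sun✓ 1952:Fri 1956:Wed 1960:Mon 1964:Sat 1968:Thu 1972:Tue 1976:Sun✓ 1980:Fri 1984:Wed 1988:Mon
Sunday: 1880, 1920, 1948, 1976 → 4.

4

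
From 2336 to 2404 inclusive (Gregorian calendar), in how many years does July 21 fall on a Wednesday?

11

Track July 21's weekday year by year (advancing +1, or +2 across a Feb 29):
  2336: Tue  2337: Wed (+1) ✓  2338: Thu (+1)  2339: Fri (+1)  2340: Sun (+2)
  2341: Mon (+1)  2342: Tue (+1)  2343: Wed (+1) ✓  2344: Fri (+2)  2345: Sat (+1)
  2346: Sun (+1)  2347: Mon (+1)  2348: Wed (+2) ✓  2349: Thu (+1)  … (41 more years) …
  2391: Sun (+1)  2392: Tue (+2)  2393: Wed (+1) ✓  2394: Thu (+1)  2395: Fri (+1)
  2396: Sun (+2)  2397: Mon (+1)  2398: Tue (+1)  2399: Wed (+1) ✓  2400: Fri (+2)
  2401: Sat (+1)  2402: Sun (+1)  2403: Mon (+1)  2404: Wed (+2) ✓
Wednesday years: 2337, 2343, 2348, 2354, 2365, 2371, 2376, 2382, 2393, 2399, 2404 — 11 in total.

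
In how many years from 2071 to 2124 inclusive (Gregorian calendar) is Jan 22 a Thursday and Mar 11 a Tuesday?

0

Check each year's weekday for Jan 22 and Mar 11:
  2071: Thu/Wed  2072: Fri/Fri  2073: Sun/Sat  2074: Mon/Sun  2075: Tue/Mon  2076: Wed/Wed  2077: Fri/Thu  2078: Sat/Fri  2079: Sun/Sat  2080: Mon/Mon  2081: Wed/Tue  2082: Thu/Wed  2083: Fri/Thu  2084: Sat/Sat  …(26 more)…  2111: Thu/Wed  2112: Fri/Fri  2113: Sun/Sat  2114: Mon/Sun  2115: Tue/Mon  2116: Wed/Wed  2117: Fri/Thu  2118: Sat/Fri  2119: Sun/Sat  2120: Mon/Mon  2121: Wed/Tue  2122: Thu/Wed  2123: Fri/Thu  2124: Sat/Sat
Both conditions hold in: no year — 0.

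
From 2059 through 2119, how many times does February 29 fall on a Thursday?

Leap years in 2059–2119: 14 of them.
Feb 29 weekday advances by 5 (mod 7) from one leap year to the next four years later (or differs when a century non-leap intervenes).
Leap-day weekdays: 2060:Sun 2064:Fri 2068:Wed 2072:Mon 2076:Sat 2080:Thu✓ 2084:Tue 2088:Sun 2092:Fri 2096:Wed 2104:Fri 2108:Wed 2112:Mon 2116:Sat
Thursday: 2080 → 1.

1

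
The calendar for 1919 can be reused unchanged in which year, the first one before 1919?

1913

Two years share a calendar iff Jan 1 falls on the same weekday and both are leap or both are common. 1919: Jan 1 is Wednesday, common year.
1918: Jan 1 Tuesday, common
1917: Jan 1 Monday, common
1916: Jan 1 Saturday, leap
1915: Jan 1 Friday, common
1914: Jan 1 Thursday, common
1913: Jan 1 Wednesday, common
1913 matches on both conditions.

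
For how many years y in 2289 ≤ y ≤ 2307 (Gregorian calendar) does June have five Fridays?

June has 30 days; it has five Fridays when Friday falls among the first (month-length − 28) days — i.e. when June 1 is one of Friday/Thursday.
June 1 by year: 2289:Sat 2290:Sun 2291:Mon 2292:Wed 2293:Thu✓ 2294:Fri✓ 2295:Sat 2296:Mon 2297:Tue 2298:Wed 2299:Thu✓ 2300:Fri✓ 2301:Sat 2302:Sun 2303:Mon 2304:Wed 2305:Thu✓ 2306:Fri✓ 2307:Sat
Years with five Fridays: 2293, 2294, 2299, 2300, 2305, 2306 → 6.

6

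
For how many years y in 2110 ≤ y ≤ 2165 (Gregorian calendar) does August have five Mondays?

August has 31 days; it has five Mondays when Monday falls among the first (month-length − 28) days — i.e. when August 1 is one of Monday/Sunday/Saturday.
August 1 by year: 2110:Fri 2111:Sat✓ 2112:Mon✓ 2113:Tue 2114:Wed 2115:Thu 2116:Sat✓ 2117:Sun✓ 2118:Mon✓ 2119:Tue 2120:Thu 2121:Fri 2122:Sat✓ 2123:Sun✓ 2124:Tue …(26 more)… 2151:Sun✓ 2152:Tue 2153:Wed 2154:Thu 2155:Fri 2156:Sun✓ 2157:Mon✓ 2158:Tue 2159:Wed 2160:Fri 2161:Sat✓ 2162:Sun✓ 2163:Mon✓ 2164:Wed 2165:Thu
Years with five Mondays: 2111, 2112, 2116, 2117, 2118, 2122, 2123, 2128, 2129, 2133, 2134, 2135, 2139, 2140, 2144, 2145, 2146, 2150, 2151, 2156, 2157, 2161, 2162, 2163 → 24.

24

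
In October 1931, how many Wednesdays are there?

4

October 1931 has 31 days and begins on Thursday.
The first Wednesday is October 7.
Wednesdays fall on 7, 14, 21, 28 — that's 4.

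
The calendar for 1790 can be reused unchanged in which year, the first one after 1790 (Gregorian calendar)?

Two years share a calendar iff Jan 1 falls on the same weekday and both are leap or both are common. 1790: Jan 1 is Friday, common year.
1791: Jan 1 Saturday, common
1792: Jan 1 Sunday, leap
1793: Jan 1 Tuesday, common
1794: Jan 1 Wednesday, common
1795: Jan 1 Thursday, common
1796: Jan 1 Friday, leap
1797: Jan 1 Sunday, common
1798: Jan 1 Monday, common
1799: Jan 1 Tuesday, common
1800: Jan 1 Wednesday, common
1801: Jan 1 Thursday, common
1802: Jan 1 Friday, common
1802 matches on both conditions.

1802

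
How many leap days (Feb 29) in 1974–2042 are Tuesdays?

Leap years in 1974–2042: 17 of them.
Feb 29 weekday advances by 5 (mod 7) from one leap year to the next four years later (or differs when a century non-leap intervenes).
Leap-day weekdays: 1976:Sun 1980:Fri 1984:Wed 1988:Mon 1992:Sat 1996:Thu 2000:Tue✓ 2004:Sun 2008:Fri 2012:Wed 2016:Mon 2020:Sat 2024:Thu 2028:Tue✓ 2032:Sun 2036:Fri 2040:Wed
Tuesday: 2000, 2028 → 2.

2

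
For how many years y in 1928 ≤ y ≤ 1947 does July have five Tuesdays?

July has 31 days; it has five Tuesdays when Tuesday falls among the first (month-length − 28) days — i.e. when July 1 is one of Tuesday/Monday/Sunday.
July 1 by year: 1928:Sun✓ 1929:Mon✓ 1930:Tue✓ 1931:Wed 1932:Fri 1933:Sat 1934:Sun✓ 1935:Mon✓ 1936:Wed 1937:Thu 1938:Fri 1939:Sat 1940:Mon✓ 1941:Tue✓ 1942:Wed 1943:Thu 1944:Sat 1945:Sun✓ 1946:Mon✓ 1947:Tue✓
Years with five Tuesdays: 1928, 1929, 1930, 1934, 1935, 1940, 1941, 1945, 1946, 1947 → 10.

10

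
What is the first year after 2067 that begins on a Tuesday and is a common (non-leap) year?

Jan 1 advances by 2 weekdays after a leap year and by 1 after a common year.
2067: Jan 1 is Saturday.
2068: Sunday (leap)
2069: Tuesday
2069 begins on a Tuesday and is a common year.

2069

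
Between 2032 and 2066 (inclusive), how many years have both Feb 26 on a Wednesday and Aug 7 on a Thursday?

3

Check each year's weekday for Feb 26 and Aug 7:
  2032: Thu/Sat  2033: Sat/Sun  2034: Sun/Mon  2035: Mon/Tue  2036: Tue/Thu  2037: Thu/Fri  2038: Fri/Sat  2039: Sat/Sun  2040: Sun/Tue  2041: Tue/Wed  2042: Wed/Thu ✓  2043: Thu/Fri  2044: Fri/Sun  2045: Sun/Mon  …(7 more)…  2053: Wed/Thu ✓  2054: Thu/Fri  2055: Fri/Sat  2056: Sat/Mon  2057: Mon/Tue  2058: Tue/Wed  2059: Wed/Thu ✓  2060: Thu/Sat  2061: Sat/Sun  2062: Sun/Mon  2063: Mon/Tue  2064: Tue/Thu  2065: Thu/Fri  2066: Fri/Sat
Both conditions hold in: 2042, 2053, 2059 — 3.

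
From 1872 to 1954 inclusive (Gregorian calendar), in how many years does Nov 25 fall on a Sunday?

Track Nov 25's weekday year by year (advancing +1, or +2 across a Feb 29):
  1872: Mon  1873: Tue (+1)  1874: Wed (+1)  1875: Thu (+1)  1876: Sat (+2)
  1877: Sun (+1) ✓  1878: Mon (+1)  1879: Tue (+1)  1880: Thu (+2)  1881: Fri (+1)
  1882: Sat (+1)  1883: Sun (+1) ✓  1884: Tue (+2)  1885: Wed (+1)  … (55 more years) …
  1941: Tue (+1)  1942: Wed (+1)  1943: Thu (+1)  1944: Sat (+2)  1945: Sun (+1) ✓
  1946: Mon (+1)  1947: Tue (+1)  1948: Thu (+2)  1949: Fri (+1)  1950: Sat (+1)
  1951: Sun (+1) ✓  1952: Tue (+2)  1953: Wed (+1)  1954: Thu (+1)
Sunday years: 1877, 1883, 1888, 1894, 1900, 1906, 1917, 1923, 1928, 1934, 1945, 1951 — 12 in total.

12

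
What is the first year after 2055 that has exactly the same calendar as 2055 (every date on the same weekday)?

Two years share a calendar iff Jan 1 falls on the same weekday and both are leap or both are common. 2055: Jan 1 is Friday, common year.
2056: Jan 1 Saturday, leap
2057: Jan 1 Monday, common
2058: Jan 1 Tuesday, common
2059: Jan 1 Wednesday, common
2060: Jan 1 Thursday, leap
2061: Jan 1 Saturday, common
2062: Jan 1 Sunday, common
2063: Jan 1 Monday, common
2064: Jan 1 Tuesday, leap
2065: Jan 1 Thursday, common
2066: Jan 1 Friday, common
2066 matches on both conditions.

2066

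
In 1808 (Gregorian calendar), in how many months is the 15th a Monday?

2

Check the 15th of each month of 1808: Jan 15: Fri, Feb 15: Mon, Mar 15: Tue, Apr 15: Fri, May 15: Sun, Jun 15: Wed, Jul 15: Fri, Aug 15: Mon, Sep 15: Thu, Oct 15: Sat, Nov 15: Tue, Dec 15: Thu.
Monday occurs in February, August — 2 months.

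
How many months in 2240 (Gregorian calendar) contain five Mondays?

4

A month of length L has five Mondays iff its first Monday is on day ≤ L−28 (so day 1–3 in a 31-day month, 1–2 in a 30-day month, day 1 in a leap February).
Checking each month of 2240: Jan starts Wed (31d); Feb starts Sat (29d); Mar starts Sun (31d) ✓; Apr starts Wed (30d); May starts Fri (31d); Jun starts Mon (30d) ✓; Jul starts Wed (31d); Aug starts Sat (31d) ✓; Sep starts Tue (30d); Oct starts Thu (31d); Nov starts Sun (30d) ✓; Dec starts Tue (31d).
Five-Monday months: March, June, August, November → 4.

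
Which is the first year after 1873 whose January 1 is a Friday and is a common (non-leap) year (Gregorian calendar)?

1875

Jan 1 advances by 2 weekdays after a leap year and by 1 after a common year.
1873: Jan 1 is Wednesday.
1874: Thursday
1875: Friday
1875 begins on a Friday and is a common year.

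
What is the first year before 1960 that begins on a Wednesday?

1958

Jan 1 advances by 2 weekdays after a leap year and by 1 after a common year.
1960: Jan 1 is Friday (leap).
1959: Thursday
1958: Wednesday
1958 begins on a Wednesday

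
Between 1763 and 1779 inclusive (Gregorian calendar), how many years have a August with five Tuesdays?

7

August has 31 days; it has five Tuesdays when Tuesday falls among the first (month-length − 28) days — i.e. when August 1 is one of Tuesday/Monday/Sunday.
August 1 by year: 1763:Mon✓ 1764:Wed 1765:Thu 1766:Fri 1767:Sat 1768:Mon✓ 1769:Tue✓ 1770:Wed 1771:Thu 1772:Sat 1773:Sun✓ 1774:Mon✓ 1775:Tue✓ 1776:Thu 1777:Fri 1778:Sat 1779:Sun✓
Years with five Tuesdays: 1763, 1768, 1769, 1773, 1774, 1775, 1779 → 7.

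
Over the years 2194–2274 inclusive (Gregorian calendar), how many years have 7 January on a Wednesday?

Track 7 January's weekday year by year (advancing +1, or +2 across a Feb 29):
  2194: Tue  2195: Wed (+1) ✓  2196: Thu (+1)  2197: Sat (+2)  2198: Sun (+1)
  2199: Mon (+1)  2200: Tue (+1)  2201: Wed (+1) ✓  2202: Thu (+1)  2203: Fri (+1)
  2204: Sat (+1)  2205: Mon (+2)  2206: Tue (+1)  2207: Wed (+1) ✓  … (53 more years) …
  2261: Mon (+2)  2262: Tue (+1)  2263: Wed (+1) ✓  2264: Thu (+1)  2265: Sat (+2)
  2266: Sun (+1)  2267: Mon (+1)  2268: Tue (+1)  2269: Thu (+2)  2270: Fri (+1)
  2271: Sat (+1)  2272: Sun (+1)  2273: Tue (+2)  2274: Wed (+1) ✓
Wednesday years: 2195, 2201, 2207, 2218, 2224, 2229, 2235, 2246, 2252, 2257, 2263, 2274 — 12 in total.

12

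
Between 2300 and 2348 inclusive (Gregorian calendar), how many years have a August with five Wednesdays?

20

August has 31 days; it has five Wednesdays when Wednesday falls among the first (month-length − 28) days — i.e. when August 1 is one of Wednesday/Tuesday/Monday.
August 1 by year: 2300:Wed✓ 2301:Thu 2302:Fri 2303:Sat 2304:Mon✓ 2305:Tue✓ 2306:Wed✓ 2307:Thu 2308:Sat 2309:Sun 2310:Mon✓ 2311:Tue✓ 2312:Thu 2313:Fri 2314:Sat …(19 more)… 2334:Wed✓ 2335:Thu 2336:Sat 2337:Sun 2338:Mon✓ 2339:Tue✓ 2340:Thu 2341:Fri 2342:Sat 2343:Sun 2344:Tue✓ 2345:Wed✓ 2346:Thu 2347:Fri 2348:Sun
Years with five Wednesdays: 2300, 2304, 2305, 2306, 2310, 2311, 2316, 2317, 2321, 2322, 2323, 2327, 2328, 2332, 2333, 2334, 2338, 2339, 2344, 2345 → 20.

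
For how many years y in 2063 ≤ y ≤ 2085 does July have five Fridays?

July has 31 days; it has five Fridays when Friday falls among the first (month-length − 28) days — i.e. when July 1 is one of Friday/Thursday/Wednesday.
July 1 by year: 2063:Sun 2064:Tue 2065:Wed✓ 2066:Thu✓ 2067:Fri✓ 2068:Sun 2069:Mon 2070:Tue 2071:Wed✓ 2072:Fri✓ 2073:Sat 2074:Sun 2075:Mon 2076:Wed✓ 2077:Thu✓ 2078:Fri✓ 2079:Sat 2080:Mon 2081:Tue 2082:Wed✓ 2083:Thu✓ 2084:Sat 2085:Sun
Years with five Fridays: 2065, 2066, 2067, 2071, 2072, 2076, 2077, 2078, 2082, 2083 → 10.

10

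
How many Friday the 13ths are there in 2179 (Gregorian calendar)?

Check the 13th of each month of 2179: Jan 13: Wed, Feb 13: Sat, Mar 13: Sat, Apr 13: Tue, May 13: Thu, Jun 13: Sun, Jul 13: Tue, Aug 13: Fri, Sep 13: Mon, Oct 13: Wed, Nov 13: Sat, Dec 13: Mon.
Friday occurs in August — 1 month.

1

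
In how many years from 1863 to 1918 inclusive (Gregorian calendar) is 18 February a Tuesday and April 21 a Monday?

Check each year's weekday for 18 February and April 21:
  1863: Wed/Tue  1864: Thu/Thu  1865: Sat/Fri  1866: Sun/Sat  1867: Mon/Sun  1868: Tue/Tue  1869: Thu/Wed  1870: Fri/Thu  1871: Sat/Fri  1872: Sun/Sun  1873: Tue/Mon ✓  1874: Wed/Tue  1875: Thu/Wed  1876: Fri/Fri  …(28 more)…  1905: Sat/Fri  1906: Sun/Sat  1907: Mon/Sun  1908: Tue/Tue  1909: Thu/Wed  1910: Fri/Thu  1911: Sat/Fri  1912: Sun/Sun  1913: Tue/Mon ✓  1914: Wed/Tue  1915: Thu/Wed  1916: Fri/Fri  1917: Sun/Sat  1918: Mon/Sun
Both conditions hold in: 1873, 1879, 1890, 1902, 1913 — 5.

5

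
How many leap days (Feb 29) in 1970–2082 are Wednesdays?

4

Leap years in 1970–2082: 28 of them.
Feb 29 weekday advances by 5 (mod 7) from one leap year to the next four years later (or differs when a century non-leap intervenes).
Leap-day weekdays: 1972:Tue 1976:Sun 1980:Fri 1984:Wed✓ 1988:Mon 1992:Sat 1996:Thu 2000:Tue 2004:Sun 2008:Fri 2012:Wed✓ 2016:Mon 2020:Sat 2024:Thu 2028:Tue 2032:Sun 2036:Fri 2040:Wed✓ 2044:Mon 2048:Sat 2052:Thu 2056:Tue 2060:Sun 2064:Fri 2068:Wed✓ 2072:Mon 2076:Sat 2080:Thu
Wednesday: 1984, 2012, 2040, 2068 → 4.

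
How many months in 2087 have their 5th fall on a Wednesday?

Check the 5th of each month of 2087: Jan 5: Sun, Feb 5: Wed, Mar 5: Wed, Apr 5: Sat, May 5: Mon, Jun 5: Thu, Jul 5: Sat, Aug 5: Tue, Sep 5: Fri, Oct 5: Sun, Nov 5: Wed, Dec 5: Fri.
Wednesday occurs in February, March, November — 3 months.

3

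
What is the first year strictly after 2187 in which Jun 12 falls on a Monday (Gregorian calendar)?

From one year to the next, a fixed date's weekday advances by 1, or by 2 when a Feb 29 lies between the two dates.
2187: June 12 is Tuesday.
2188: Thursday (+2)
2189: Friday (+1)
2190: Saturday (+1)
2191: Sunday (+1)
2192: Tuesday (+2)
2193: Wednesday (+1)
2194: Thursday (+1)
2195: Friday (+1)
2196: Sunday (+2)
2197: Monday (+1)
Jun 12 falls on a Monday in 2197.

2197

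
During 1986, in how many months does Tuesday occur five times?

A month of length L has five Tuesdays iff its first Tuesday is on day ≤ L−28 (so day 1–3 in a 31-day month, 1–2 in a 30-day month, day 1 in a leap February).
Checking each month of 1986: Jan starts Wed (31d); Feb starts Sat (28d); Mar starts Sat (31d); Apr starts Tue (30d) ✓; May starts Thu (31d); Jun starts Sun (30d); Jul starts Tue (31d) ✓; Aug starts Fri (31d); Sep starts Mon (30d) ✓; Oct starts Wed (31d); Nov starts Sat (30d); Dec starts Mon (31d) ✓.
Five-Tuesday months: April, July, September, December → 4.

4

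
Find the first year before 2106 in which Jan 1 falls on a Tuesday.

2104

Jan 1 advances by 2 weekdays after a leap year and by 1 after a common year.
2106: Jan 1 is Friday.
2105: Thursday
2104: Tuesday (leap)
2104 begins on a Tuesday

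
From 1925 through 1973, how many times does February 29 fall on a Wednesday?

2

Leap years in 1925–1973: 12 of them.
Feb 29 weekday advances by 5 (mod 7) from one leap year to the next four years later (or differs when a century non-leap intervenes).
Leap-day weekdays: 1928:Wed✓ 1932:Mon 1936:Sat 1940:Thu 1944:Tue 1948:Sun 1952:Fri 1956:Wed✓ 1960:Mon 1964:Sat 1968:Thu 1972:Tue
Wednesday: 1928, 1956 → 2.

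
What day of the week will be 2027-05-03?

January 1, 2027 is a Friday.
May 3 is day 123 of the year, i.e. 122 days after Jan 1.
122 mod 7 = 3, so advance 3 weekdays from Friday: Monday.

Monday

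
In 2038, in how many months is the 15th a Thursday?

2

Check the 15th of each month of 2038: Jan 15: Fri, Feb 15: Mon, Mar 15: Mon, Apr 15: Thu, May 15: Sat, Jun 15: Tue, Jul 15: Thu, Aug 15: Sun, Sep 15: Wed, Oct 15: Fri, Nov 15: Mon, Dec 15: Wed.
Thursday occurs in April, July — 2 months.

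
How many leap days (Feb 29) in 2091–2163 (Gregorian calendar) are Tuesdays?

2

Leap years in 2091–2163: 17 of them.
Feb 29 weekday advances by 5 (mod 7) from one leap year to the next four years later (or differs when a century non-leap intervenes).
Leap-day weekdays: 2092:Fri 2096:Wed 2104:Fri 2108:Wed 2112:Mon 2116:Sat 2120:Thu 2124:Tue✓ 2128:Sun 2132:Fri 2136:Wed 2140:Mon 2144:Sat 2148:Thu 2152:Tue✓ 2156:Sun 2160:Fri
Tuesday: 2124, 2152 → 2.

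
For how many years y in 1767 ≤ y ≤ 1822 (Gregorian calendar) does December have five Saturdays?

December has 31 days; it has five Saturdays when Saturday falls among the first (month-length − 28) days — i.e. when December 1 is one of Saturday/Friday/Thursday.
December 1 by year: 1767:Tue 1768:Thu✓ 1769:Fri✓ 1770:Sat✓ 1771:Sun 1772:Tue 1773:Wed 1774:Thu✓ 1775:Fri✓ 1776:Sun 1777:Mon 1778:Tue 1779:Wed 1780:Fri✓ 1781:Sat✓ …(26 more)… 1808:Thu✓ 1809:Fri✓ 1810:Sat✓ 1811:Sun 1812:Tue 1813:Wed 1814:Thu✓ 1815:Fri✓ 1816:Sun 1817:Mon 1818:Tue 1819:Wed 1820:Fri✓ 1821:Sat✓ 1822:Sun
Years with five Saturdays: 1768, 1769, 1770, 1774, 1775, 1780, 1781, 1785, 1786, 1787, 1791, 1792, 1796, 1797, 1798, 1803, 1804, 1808, 1809, 1810, 1814, 1815, 1820, 1821 → 24.

24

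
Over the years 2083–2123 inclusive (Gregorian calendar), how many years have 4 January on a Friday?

Track 4 January's weekday year by year (advancing +1, or +2 across a Feb 29):
  2083: Mon  2084: Tue (+1)  2085: Thu (+2)  2086: Fri (+1) ✓  2087: Sat (+1)
  2088: Sun (+1)  2089: Tue (+2)  2090: Wed (+1)  2091: Thu (+1)  2092: Fri (+1) ✓
  2093: Sun (+2)  2094: Mon (+1)  2095: Tue (+1)  2096: Wed (+1)  … (13 more years) …
  2110: Sat (+1)  2111: Sun (+1)  2112: Mon (+1)  2113: Wed (+2)  2114: Thu (+1)
  2115: Fri (+1) ✓  2116: Sat (+1)  2117: Mon (+2)  2118: Tue (+1)  2119: Wed (+1)
  2120: Thu (+1)  2121: Sat (+2)  2122: Sun (+1)  2123: Mon (+1)
Friday years: 2086, 2092, 2097, 2104, 2109, 2115 — 6 in total.

6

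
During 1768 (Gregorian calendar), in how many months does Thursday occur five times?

4

A month of length L has five Thursdays iff its first Thursday is on day ≤ L−28 (so day 1–3 in a 31-day month, 1–2 in a 30-day month, day 1 in a leap February).
Checking each month of 1768: Jan starts Fri (31d); Feb starts Mon (29d); Mar starts Tue (31d) ✓; Apr starts Fri (30d); May starts Sun (31d); Jun starts Wed (30d) ✓; Jul starts Fri (31d); Aug starts Mon (31d); Sep starts Thu (30d) ✓; Oct starts Sat (31d); Nov starts Tue (30d); Dec starts Thu (31d) ✓.
Five-Thursday months: March, June, September, December → 4.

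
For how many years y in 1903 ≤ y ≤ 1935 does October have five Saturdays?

October has 31 days; it has five Saturdays when Saturday falls among the first (month-length − 28) days — i.e. when October 1 is one of Saturday/Friday/Thursday.
October 1 by year: 1903:Thu✓ 1904:Sat✓ 1905:Sun 1906:Mon 1907:Tue 1908:Thu✓ 1909:Fri✓ 1910:Sat✓ 1911:Sun 1912:Tue 1913:Wed 1914:Thu✓ 1915:Fri✓ 1916:Sun 1917:Mon …(3 more)… 1921:Sat✓ 1922:Sun 1923:Mon 1924:Wed 1925:Thu✓ 1926:Fri✓ 1927:Sat✓ 1928:Mon 1929:Tue 1930:Wed 1931:Thu✓ 1932:Sat✓ 1933:Sun 1934:Mon 1935:Tue
Years with five Saturdays: 1903, 1904, 1908, 1909, 1910, 1914, 1915, 1920, 1921, 1925, 1926, 1927, 1931, 1932 → 14.

14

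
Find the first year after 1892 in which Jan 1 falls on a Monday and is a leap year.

Jan 1 advances by 2 weekdays after a leap year and by 1 after a common year.
1892: Jan 1 is Friday (leap).
1893: Sunday
1894: Monday
1895: Tuesday
1896: Wednesday (leap)
1897: Friday
1898: Saturday
1899: Sunday
1900: Monday
1901: Tuesday
1902: Wednesday
1903: Thursday
1904: Friday (leap)
1905: Sunday
1906: Monday
1907: Tuesday
1908: Wednesday (leap)
1909: Friday
1910: Saturday
1911: Sunday
1912: Monday (leap)
1912 begins on a Monday and is a leap year.

1912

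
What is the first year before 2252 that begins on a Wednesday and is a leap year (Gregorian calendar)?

2240

Jan 1 advances by 2 weekdays after a leap year and by 1 after a common year.
2252: Jan 1 is Thursday (leap).
2251: Wednesday
2250: Tuesday
2249: Monday
2248: Saturday (leap)
2247: Friday
2246: Thursday
2245: Wednesday
2244: Monday (leap)
2243: Sunday
2242: Saturday
2241: Friday
2240: Wednesday (leap)
2240 begins on a Wednesday and is a leap year.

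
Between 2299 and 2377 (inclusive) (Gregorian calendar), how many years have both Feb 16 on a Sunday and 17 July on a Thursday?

Check each year's weekday for Feb 16 and 17 July:
  2299: Thu/Mon  2300: Fri/Tue  2301: Sat/Wed  2302: Sun/Thu ✓  2303: Mon/Fri  2304: Tue/Sun  2305: Thu/Mon  2306: Fri/Tue  2307: Sat/Wed  2308: Sun/Fri  2309: Tue/Sat  2310: Wed/Sun  2311: Thu/Mon  2312: Fri/Wed  …(51 more)…  2364: Sun/Fri  2365: Tue/Sat  2366: Wed/Sun  2367: Thu/Mon  2368: Fri/Wed  2369: Sun/Thu ✓  2370: Mon/Fri  2371: Tue/Sat  2372: Wed/Mon  2373: Fri/Tue  2374: Sat/Wed  2375: Sun/Thu ✓  2376: Mon/Sat  2377: Wed/Sun
Both conditions hold in: 2302, 2313, 2319, 2330, 2341, 2347, 2358, 2369, 2375 — 9.

9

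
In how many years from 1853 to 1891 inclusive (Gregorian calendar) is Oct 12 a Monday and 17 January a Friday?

1

Check each year's weekday for Oct 12 and 17 January:
  1853: Wed/Mon  1854: Thu/Tue  1855: Fri/Wed  1856: Sun/Thu  1857: Mon/Sat  1858: Tue/Sun  1859: Wed/Mon  1860: Fri/Tue  1861: Sat/Thu  1862: Sun/Fri  1863: Mon/Sat  1864: Wed/Sun  1865: Thu/Tue  1866: Fri/Wed  …(11 more)…  1878: Sat/Thu  1879: Sun/Fri  1880: Tue/Sat  1881: Wed/Mon  1882: Thu/Tue  1883: Fri/Wed  1884: Sun/Thu  1885: Mon/Sat  1886: Tue/Sun  1887: Wed/Mon  1888: Fri/Tue  1889: Sat/Thu  1890: Sun/Fri  1891: Mon/Sat
Both conditions hold in: 1868 — 1.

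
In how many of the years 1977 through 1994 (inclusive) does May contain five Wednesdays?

7

May has 31 days; it has five Wednesdays when Wednesday falls among the first (month-length − 28) days — i.e. when May 1 is one of Wednesday/Tuesday/Monday.
May 1 by year: 1977:Sun 1978:Mon✓ 1979:Tue✓ 1980:Thu 1981:Fri 1982:Sat 1983:Sun 1984:Tue✓ 1985:Wed✓ 1986:Thu 1987:Fri 1988:Sun 1989:Mon✓ 1990:Tue✓ 1991:Wed✓ 1992:Fri 1993:Sat 1994:Sun
Years with five Wednesdays: 1978, 1979, 1984, 1985, 1989, 1990, 1991 → 7.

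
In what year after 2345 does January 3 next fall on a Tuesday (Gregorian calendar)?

From one year to the next, a fixed date's weekday advances by 1, or by 2 when a Feb 29 lies between the two dates.
2345: January 3 is Wednesday.
2346: Thursday (+1)
2347: Friday (+1)
2348: Saturday (+1)
2349: Monday (+2)
2350: Tuesday (+1)
January 3 falls on a Tuesday in 2350.

2350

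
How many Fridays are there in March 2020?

March 2020 has 31 days and begins on Sunday.
The first Friday is March 6.
Fridays fall on 6, 13, 20, 27 — that's 4.

4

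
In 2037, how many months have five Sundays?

4

A month of length L has five Sundays iff its first Sunday is on day ≤ L−28 (so day 1–3 in a 31-day month, 1–2 in a 30-day month, day 1 in a leap February).
Checking each month of 2037: Jan starts Thu (31d); Feb starts Sun (28d); Mar starts Sun (31d) ✓; Apr starts Wed (30d); May starts Fri (31d) ✓; Jun starts Mon (30d); Jul starts Wed (31d); Aug starts Sat (31d) ✓; Sep starts Tue (30d); Oct starts Thu (31d); Nov starts Sun (30d) ✓; Dec starts Tue (31d).
Five-Sunday months: March, May, August, November → 4.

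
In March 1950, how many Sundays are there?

March 1950 has 31 days and begins on Wednesday.
The first Sunday is March 5.
Sundays fall on 5, 12, 19, 26 — that's 4.

4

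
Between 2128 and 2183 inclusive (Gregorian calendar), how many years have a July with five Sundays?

July has 31 days; it has five Sundays when Sunday falls among the first (month-length − 28) days — i.e. when July 1 is one of Sunday/Saturday/Friday.
July 1 by year: 2128:Thu 2129:Fri✓ 2130:Sat✓ 2131:Sun✓ 2132:Tue 2133:Wed 2134:Thu 2135:Fri✓ 2136:Sun✓ 2137:Mon 2138:Tue 2139:Wed 2140:Fri✓ 2141:Sat✓ 2142:Sun✓ …(26 more)… 2169:Sat✓ 2170:Sun✓ 2171:Mon 2172:Wed 2173:Thu 2174:Fri✓ 2175:Sat✓ 2176:Mon 2177:Tue 2178:Wed 2179:Thu 2180:Sat✓ 2181:Sun✓ 2182:Mon 2183:Tue
Years with five Sundays: 2129, 2130, 2131, 2135, 2136, 2140, 2141, 2142, 2146, 2147, 2152, 2153, 2157, 2158, 2159, 2163, 2164, 2168, 2169, 2170, 2174, 2175, 2180, 2181 → 24.

24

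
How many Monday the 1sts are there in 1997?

Check the 1st of each month of 1997: Jan 1: Wed, Feb 1: Sat, Mar 1: Sat, Apr 1: Tue, May 1: Thu, Jun 1: Sun, Jul 1: Tue, Aug 1: Fri, Sep 1: Mon, Oct 1: Wed, Nov 1: Sat, Dec 1: Mon.
Monday occurs in September, December — 2 months.

2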